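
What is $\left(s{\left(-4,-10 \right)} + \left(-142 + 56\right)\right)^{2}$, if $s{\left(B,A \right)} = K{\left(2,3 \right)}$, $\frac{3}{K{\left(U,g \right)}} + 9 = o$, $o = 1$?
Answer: $\frac{477481}{64} \approx 7460.6$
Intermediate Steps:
$K{\left(U,g \right)} = - \frac{3}{8}$ ($K{\left(U,g \right)} = \frac{3}{-9 + 1} = \frac{3}{-8} = 3 \left(- \frac{1}{8}\right) = - \frac{3}{8}$)
$s{\left(B,A \right)} = - \frac{3}{8}$
$\left(s{\left(-4,-10 \right)} + \left(-142 + 56\right)\right)^{2} = \left(- \frac{3}{8} + \left(-142 + 56\right)\right)^{2} = \left(- \frac{3}{8} - 86\right)^{2} = \left(- \frac{691}{8}\right)^{2} = \frac{477481}{64}$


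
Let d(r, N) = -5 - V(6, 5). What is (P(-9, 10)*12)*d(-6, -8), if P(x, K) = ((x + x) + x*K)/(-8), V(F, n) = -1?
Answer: -648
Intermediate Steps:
P(x, K) = -x/4 - K*x/8 (P(x, K) = (2*x + K*x)*(-⅛) = -x/4 - K*x/8)
d(r, N) = -4 (d(r, N) = -5 - 1*(-1) = -5 + 1 = -4)
(P(-9, 10)*12)*d(-6, -8) = (-⅛*(-9)*(2 + 10)*12)*(-4) = (-⅛*(-9)*12*12)*(-4) = ((27/2)*12)*(-4) = 162*(-4) = -648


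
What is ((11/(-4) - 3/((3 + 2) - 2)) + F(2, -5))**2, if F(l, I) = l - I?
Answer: 169/16 ≈ 10.563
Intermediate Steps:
((11/(-4) - 3/((3 + 2) - 2)) + F(2, -5))**2 = ((11/(-4) - 3/((3 + 2) - 2)) + (2 - 1*(-5)))**2 = ((11*(-1/4) - 3/(5 - 2)) + (2 + 5))**2 = ((-11/4 - 3/3) + 7)**2 = ((-11/4 - 3*1/3) + 7)**2 = ((-11/4 - 1) + 7)**2 = (-15/4 + 7)**2 = (13/4)**2 = 169/16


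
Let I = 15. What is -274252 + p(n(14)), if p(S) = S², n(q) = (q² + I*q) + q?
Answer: -97852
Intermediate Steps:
n(q) = q² + 16*q (n(q) = (q² + 15*q) + q = q² + 16*q)
-274252 + p(n(14)) = -274252 + (14*(16 + 14))² = -274252 + (14*30)² = -274252 + 420² = -274252 + 176400 = -97852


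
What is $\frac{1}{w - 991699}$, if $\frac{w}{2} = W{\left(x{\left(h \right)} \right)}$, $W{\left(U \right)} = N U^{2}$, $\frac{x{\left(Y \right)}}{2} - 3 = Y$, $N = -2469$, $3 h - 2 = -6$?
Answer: $- \frac{3}{3139697} \approx -9.5551 \cdot 10^{-7}$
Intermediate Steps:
$h = - \frac{4}{3}$ ($h = \frac{2}{3} + \frac{1}{3} \left(-6\right) = \frac{2}{3} - 2 = - \frac{4}{3} \approx -1.3333$)
$x{\left(Y \right)} = 6 + 2 Y$
$W{\left(U \right)} = - 2469 U^{2}$
$w = - \frac{164600}{3}$ ($w = 2 \left(- 2469 \left(6 + 2 \left(- \frac{4}{3}\right)\right)^{2}\right) = 2 \left(- 2469 \left(6 - \frac{8}{3}\right)^{2}\right) = 2 \left(- 2469 \left(\frac{10}{3}\right)^{2}\right) = 2 \left(\left(-2469\right) \frac{100}{9}\right) = 2 \left(- \frac{82300}{3}\right) = - \frac{164600}{3} \approx -54867.0$)
$\frac{1}{w - 991699} = \frac{1}{- \frac{164600}{3} - 991699} = \frac{1}{- \frac{3139697}{3}} = - \frac{3}{3139697}$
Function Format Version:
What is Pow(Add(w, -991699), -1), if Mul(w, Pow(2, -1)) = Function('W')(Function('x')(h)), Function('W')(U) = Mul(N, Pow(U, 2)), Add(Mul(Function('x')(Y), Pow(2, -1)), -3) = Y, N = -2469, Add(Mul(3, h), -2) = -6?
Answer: Rational(-3, 3139697) ≈ -9.5551e-7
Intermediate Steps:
h = Rational(-4, 3) (h = Add(Rational(2, 3), Mul(Rational(1, 3), -6)) = Add(Rational(2, 3), -2) = Rational(-4, 3) ≈ -1.3333)
Function('x')(Y) = Add(6, Mul(2, Y))
Function('W')(U) = Mul(-2469, Pow(U, 2))
w = Rational(-164600, 3) (w = Mul(2, Mul(-2469, Pow(Add(6, Mul(2, Rational(-4, 3))), 2))) = Mul(2, Mul(-2469, Pow(Add(6, Rational(-8, 3)), 2))) = Mul(2, Mul(-2469, Pow(Rational(10, 3), 2))) = Mul(2, Mul(-2469, Rational(100, 9))) = Mul(2, Rational(-82300, 3)) = Rational(-164600, 3) ≈ -54867.)
Pow(Add(w, -991699), -1) = Pow(Add(Rational(-164600, 3), -991699), -1) = Pow(Rational(-3139697, 3), -1) = Rational(-3, 3139697)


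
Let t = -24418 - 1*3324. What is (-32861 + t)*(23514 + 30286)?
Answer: -3260441400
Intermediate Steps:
t = -27742 (t = -24418 - 3324 = -27742)
(-32861 + t)*(23514 + 30286) = (-32861 - 27742)*(23514 + 30286) = -60603*53800 = -3260441400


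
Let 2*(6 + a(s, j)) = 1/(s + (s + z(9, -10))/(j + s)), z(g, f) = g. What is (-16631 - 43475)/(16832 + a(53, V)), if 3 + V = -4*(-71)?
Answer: -1067722984/298897231 ≈ -3.5722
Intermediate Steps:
V = 281 (V = -3 - 4*(-71) = -3 + 284 = 281)
a(s, j) = -6 + 1/(2*(s + (9 + s)/(j + s))) (a(s, j) = -6 + 1/(2*(s + (s + 9)/(j + s))) = -6 + 1/(2*(s + (9 + s)/(j + s))))
(-16631 - 43475)/(16832 + a(53, V)) = (-16631 - 43475)/(16832 + (-54 + (½)*281 - 6*53² - 11/2*53 - 6*281*53)/(9 + 53 + 53² + 281*53)) = -60106/(16832 + (-54 + 281/2 - 6*2809 - 583/2 - 89358)/(9 + 53 + 2809 + 14893)) = -60106/(16832 + (-54 + 281/2 - 16854 - 583/2 - 89358)/17764) = -60106/(16832 + (1/17764)*(-106417)) = -60106/(16832 - 106417/17764) = -60106/298897231/17764 = -60106*17764/298897231 = -1067722984/298897231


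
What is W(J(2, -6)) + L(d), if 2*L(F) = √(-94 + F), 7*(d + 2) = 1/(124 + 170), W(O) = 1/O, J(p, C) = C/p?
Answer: -⅓ + I*√8297814/588 ≈ -0.33333 + 4.899*I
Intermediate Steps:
d = -4115/2058 (d = -2 + 1/(7*(124 + 170)) = -2 + (⅐)/294 = -2 + (⅐)*(1/294) = -2 + 1/2058 = -4115/2058 ≈ -1.9995)
L(F) = √(-94 + F)/2
W(J(2, -6)) + L(d) = 1/(-6/2) + √(-94 - 4115/2058)/2 = 1/(-6*½) + √(-197567/2058)/2 = 1/(-3) + (I*√8297814/294)/2 = -⅓ + I*√8297814/588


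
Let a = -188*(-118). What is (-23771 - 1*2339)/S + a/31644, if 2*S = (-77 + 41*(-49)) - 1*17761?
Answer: 523183882/157009617 ≈ 3.3322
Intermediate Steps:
S = -19847/2 (S = ((-77 + 41*(-49)) - 1*17761)/2 = ((-77 - 2009) - 17761)/2 = (-2086 - 17761)/2 = (½)*(-19847) = -19847/2 ≈ -9923.5)
a = 22184
(-23771 - 1*2339)/S + a/31644 = (-23771 - 1*2339)/(-19847/2) + 22184/31644 = (-23771 - 2339)*(-2/19847) + 22184*(1/31644) = -26110*(-2/19847) + 5546/7911 = 52220/19847 + 5546/7911 = 523183882/157009617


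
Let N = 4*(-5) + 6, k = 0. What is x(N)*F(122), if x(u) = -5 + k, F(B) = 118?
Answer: -590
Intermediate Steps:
N = -14 (N = -20 + 6 = -14)
x(u) = -5 (x(u) = -5 + 0 = -5)
x(N)*F(122) = -5*118 = -590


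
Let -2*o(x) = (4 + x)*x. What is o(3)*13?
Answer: -273/2 ≈ -136.50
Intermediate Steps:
o(x) = -x*(4 + x)/2 (o(x) = -(4 + x)*x/2 = -x*(4 + x)/2)
o(3)*13 = -½*3*(4 + 3)*13 = -½*3*7*13 = -21/2*13 = -273/2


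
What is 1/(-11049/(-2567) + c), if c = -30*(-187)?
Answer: 2567/14411919 ≈ 0.00017812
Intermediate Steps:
c = 5610
1/(-11049/(-2567) + c) = 1/(-11049/(-2567) + 5610) = 1/(-11049*(-1)/2567 + 5610) = 1/(-3*(-3683/2567) + 5610) = 1/(11049/2567 + 5610) = 1/(14411919/2567) = 2567/14411919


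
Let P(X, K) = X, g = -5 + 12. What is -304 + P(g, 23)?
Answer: -297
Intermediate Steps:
g = 7
-304 + P(g, 23) = -304 + 7 = -297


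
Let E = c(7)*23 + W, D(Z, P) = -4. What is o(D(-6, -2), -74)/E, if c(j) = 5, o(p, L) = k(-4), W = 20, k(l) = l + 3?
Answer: -1/135 ≈ -0.0074074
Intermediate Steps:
k(l) = 3 + l
o(p, L) = -1 (o(p, L) = 3 - 4 = -1)
E = 135 (E = 5*23 + 20 = 115 + 20 = 135)
o(D(-6, -2), -74)/E = -1/135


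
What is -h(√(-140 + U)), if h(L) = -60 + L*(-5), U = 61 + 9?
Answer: 60 + 5*I*√70 ≈ 60.0 + 41.833*I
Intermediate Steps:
U = 70
h(L) = -60 - 5*L
-h(√(-140 + U)) = -(-60 - 5*√(-140 + 70)) = -(-60 - 5*I*√70) = 60 + 5*I*√70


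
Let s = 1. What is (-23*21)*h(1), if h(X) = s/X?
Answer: -483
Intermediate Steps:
h(X) = 1/X
(-23*21)*h(1) = -23*21/1 = -483*1 = -483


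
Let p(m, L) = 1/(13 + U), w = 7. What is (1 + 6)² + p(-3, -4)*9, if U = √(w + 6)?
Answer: 199/4 - 3*√13/52 ≈ 49.542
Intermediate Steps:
U = √13 (U = √(7 + 6) = √13 ≈ 3.6056)
p(m, L) = 1/(13 + √13)
(1 + 6)² + p(-3, -4)*9 = (1 + 6)² + (1/12 - √13/156)*9 = 7² + (¾ - 3*√13/52) = 49 + (¾ - 3*√13/52) = 199/4 - 3*√13/52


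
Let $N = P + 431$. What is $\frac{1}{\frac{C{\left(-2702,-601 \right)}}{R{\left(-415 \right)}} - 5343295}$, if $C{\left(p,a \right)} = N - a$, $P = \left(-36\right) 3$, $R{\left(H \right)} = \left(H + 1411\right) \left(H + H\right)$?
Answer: $- \frac{68890}{368099592627} \approx -1.8715 \cdot 10^{-7}$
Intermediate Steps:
$R{\left(H \right)} = 2 H \left(1411 + H\right)$ ($R{\left(H \right)} = \left(1411 + H\right) 2 H = 2 H \left(1411 + H\right)$)
$P = -108$
$N = 323$ ($N = -108 + 431 = 323$)
$C{\left(p,a \right)} = 323 - a$
$\frac{1}{\frac{C{\left(-2702,-601 \right)}}{R{\left(-415 \right)}} - 5343295} = \frac{1}{\frac{323 - -601}{2 \left(-415\right) \left(1411 - 415\right)} - 5343295} = \frac{1}{\frac{323 + 601}{2 \left(-415\right) 996} - 5343295} = \frac{1}{\frac{924}{-826680} - 5343295} = \frac{1}{924 \left(- \frac{1}{826680}\right) - 5343295} = \frac{1}{- \frac{77}{68890} - 5343295} = \frac{1}{- \frac{368099592627}{68890}} = - \frac{68890}{368099592627}$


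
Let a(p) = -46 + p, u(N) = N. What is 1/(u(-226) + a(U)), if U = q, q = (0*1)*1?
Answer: -1/272 ≈ -0.0036765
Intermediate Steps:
q = 0 (q = 0*1 = 0)
U = 0
1/(u(-226) + a(U)) = 1/(-226 + (-46 + 0)) = 1/(-226 - 46) = 1/(-272) = -1/272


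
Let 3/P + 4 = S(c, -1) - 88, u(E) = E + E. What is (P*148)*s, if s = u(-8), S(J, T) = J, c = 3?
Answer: 7104/89 ≈ 79.820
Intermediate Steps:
u(E) = 2*E
P = -3/89 (P = 3/(-4 + (3 - 88)) = 3/(-4 - 85) = 3/(-89) = 3*(-1/89) = -3/89 ≈ -0.033708)
s = -16 (s = 2*(-8) = -16)
(P*148)*s = -3/89*148*(-16) = -444/89*(-16) = 7104/89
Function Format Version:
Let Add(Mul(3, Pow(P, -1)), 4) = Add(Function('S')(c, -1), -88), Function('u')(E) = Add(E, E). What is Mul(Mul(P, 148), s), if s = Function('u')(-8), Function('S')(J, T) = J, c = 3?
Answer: Rational(7104, 89) ≈ 79.820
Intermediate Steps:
Function('u')(E) = Mul(2, E)
P = Rational(-3, 89) (P = Mul(3, Pow(Add(-4, Add(3, -88)), -1)) = Mul(3, Pow(Add(-4, -85), -1)) = Mul(3, Pow(-89, -1)) = Mul(3, Rational(-1, 89)) = Rational(-3, 89) ≈ -0.033708)
s = -16 (s = Mul(2, -8) = -16)
Mul(Mul(P, 148), s) = Mul(Mul(Rational(-3, 89), 148), -16) = Mul(Rational(-444, 89), -16) = Rational(7104, 89)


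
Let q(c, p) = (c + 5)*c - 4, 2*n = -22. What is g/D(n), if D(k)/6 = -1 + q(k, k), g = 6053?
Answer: 6053/366 ≈ 16.538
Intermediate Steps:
n = -11 (n = (1/2)*(-22) = -11)
q(c, p) = -4 + c*(5 + c) (q(c, p) = (5 + c)*c - 4 = c*(5 + c) - 4 = -4 + c*(5 + c))
D(k) = -30 + 6*k**2 + 30*k (D(k) = 6*(-1 + (-4 + k**2 + 5*k)) = 6*(-5 + k**2 + 5*k) = -30 + 6*k**2 + 30*k)
g/D(n) = 6053/(-30 + 6*(-11)**2 + 30*(-11)) = 6053/(-30 + 6*121 - 330) = 6053/(-30 + 726 - 330) = 6053/366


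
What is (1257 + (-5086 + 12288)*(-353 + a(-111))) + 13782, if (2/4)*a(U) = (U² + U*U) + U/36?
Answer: 1057115066/3 ≈ 3.5237e+8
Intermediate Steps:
a(U) = 4*U² + U/18 (a(U) = 2*((U² + U*U) + U/36) = 2*((U² + U²) + U*(1/36)) = 2*(2*U² + U/36) = 4*U² + U/18)
(1257 + (-5086 + 12288)*(-353 + a(-111))) + 13782 = (1257 + (-5086 + 12288)*(-353 + (1/18)*(-111)*(1 + 72*(-111)))) + 13782 = (1257 + 7202*(-353 + (1/18)*(-111)*(1 - 7992))) + 13782 = (1257 + 7202*(-353 + (1/18)*(-111)*(-7991))) + 13782 = (1257 + 7202*(-353 + 295667/6)) + 13782 = (1257 + 7202*(293549/6)) + 13782 = (1257 + 1057069949/3) + 13782 = 1057073720/3 + 13782 = 1057115066/3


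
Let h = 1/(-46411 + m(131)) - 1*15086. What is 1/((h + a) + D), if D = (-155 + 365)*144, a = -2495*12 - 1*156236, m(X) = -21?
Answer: -46432/7940893505 ≈ -5.8472e-6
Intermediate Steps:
a = -186176 (a = -29940 - 156236 = -186176)
h = -700473153/46432 (h = 1/(-46411 - 21) - 1*15086 = 1/(-46432) - 15086 = -1/46432 - 15086 = -700473153/46432 ≈ -15086.)
D = 30240 (D = 210*144 = 30240)
1/((h + a) + D) = 1/((-700473153/46432 - 186176) + 30240) = 1/(-9344997185/46432 + 30240) = 1/(-7940893505/46432) = -46432/7940893505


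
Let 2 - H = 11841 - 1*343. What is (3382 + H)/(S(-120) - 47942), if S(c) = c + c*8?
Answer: 4057/24511 ≈ 0.16552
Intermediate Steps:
S(c) = 9*c (S(c) = c + 8*c = 9*c)
H = -11496 (H = 2 - (11841 - 1*343) = 2 - (11841 - 343) = 2 - 1*11498 = 2 - 11498 = -11496)
(3382 + H)/(S(-120) - 47942) = (3382 - 11496)/(9*(-120) - 47942) = -8114/(-1080 - 47942) = -8114/(-49022) = -8114*(-1/49022) = 4057/24511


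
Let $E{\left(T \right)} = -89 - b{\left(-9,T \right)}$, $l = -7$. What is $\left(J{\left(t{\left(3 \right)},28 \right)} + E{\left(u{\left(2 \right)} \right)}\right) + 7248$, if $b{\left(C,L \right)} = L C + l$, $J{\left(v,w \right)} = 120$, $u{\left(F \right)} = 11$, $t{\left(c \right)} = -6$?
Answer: $7385$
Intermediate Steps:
$b{\left(C,L \right)} = -7 + C L$ ($b{\left(C,L \right)} = L C - 7 = C L - 7 = -7 + C L$)
$E{\left(T \right)} = -82 + 9 T$ ($E{\left(T \right)} = -89 - \left(-7 - 9 T\right) = -89 + \left(7 + 9 T\right) = -82 + 9 T$)
$\left(J{\left(t{\left(3 \right)},28 \right)} + E{\left(u{\left(2 \right)} \right)}\right) + 7248 = \left(120 + \left(-82 + 9 \cdot 11\right)\right) + 7248 = \left(120 + \left(-82 + 99\right)\right) + 7248 = \left(120 + 17\right) + 7248 = 137 + 7248 = 7385$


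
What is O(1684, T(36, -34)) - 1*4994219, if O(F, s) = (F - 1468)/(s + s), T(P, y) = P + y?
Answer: -4994165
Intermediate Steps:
O(F, s) = (-1468 + F)/(2*s) (O(F, s) = (-1468 + F)/((2*s)) = (-1468 + F)*(1/(2*s)) = (-1468 + F)/(2*s))
O(1684, T(36, -34)) - 1*4994219 = (-1468 + 1684)/(2*(36 - 34)) - 1*4994219 = (½)*216/2 - 4994219 = (½)*(½)*216 - 4994219 = 54 - 4994219 = -4994165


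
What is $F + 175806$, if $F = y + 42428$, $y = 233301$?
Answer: $451535$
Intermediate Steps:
$F = 275729$ ($F = 233301 + 42428 = 275729$)
$F + 175806 = 275729 + 175806 = 451535$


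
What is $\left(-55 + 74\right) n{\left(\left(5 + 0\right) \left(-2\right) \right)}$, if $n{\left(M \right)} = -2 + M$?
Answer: $-228$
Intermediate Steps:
$\left(-55 + 74\right) n{\left(\left(5 + 0\right) \left(-2\right) \right)} = \left(-55 + 74\right) \left(-2 + \left(5 + 0\right) \left(-2\right)\right) = 19 \left(-2 + 5 \left(-2\right)\right) = 19 \left(-2 - 10\right) = 19 \left(-12\right) = -228$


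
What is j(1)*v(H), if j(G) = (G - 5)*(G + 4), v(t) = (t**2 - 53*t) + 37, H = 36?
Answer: 11500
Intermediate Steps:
v(t) = 37 + t**2 - 53*t
j(G) = (-5 + G)*(4 + G)
j(1)*v(H) = (-20 + 1**2 - 1*1)*(37 + 36**2 - 53*36) = (-20 + 1 - 1)*(37 + 1296 - 1908) = -20*(-575) = 11500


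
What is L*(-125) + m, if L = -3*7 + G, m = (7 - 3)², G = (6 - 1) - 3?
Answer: 2391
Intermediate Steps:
G = 2 (G = 5 - 3 = 2)
m = 16 (m = 4² = 16)
L = -19 (L = -3*7 + 2 = -21 + 2 = -19)
L*(-125) + m = -19*(-125) + 16 = 2375 + 16 = 2391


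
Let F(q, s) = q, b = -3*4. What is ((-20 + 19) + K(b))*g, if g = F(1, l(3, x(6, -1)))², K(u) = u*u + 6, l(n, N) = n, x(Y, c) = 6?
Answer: 149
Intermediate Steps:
b = -12
K(u) = 6 + u² (K(u) = u² + 6 = 6 + u²)
g = 1 (g = 1² = 1)
((-20 + 19) + K(b))*g = ((-20 + 19) + (6 + (-12)²))*1 = (-1 + (6 + 144))*1 = (-1 + 150)*1 = 149*1 = 149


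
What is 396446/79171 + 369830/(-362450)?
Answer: 11441204177/2869552895 ≈ 3.9871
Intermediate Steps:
396446/79171 + 369830/(-362450) = 396446*(1/79171) + 369830*(-1/362450) = 396446/79171 - 36983/36245 = 11441204177/2869552895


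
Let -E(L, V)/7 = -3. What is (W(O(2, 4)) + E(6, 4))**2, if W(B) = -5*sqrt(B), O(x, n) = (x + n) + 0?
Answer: 591 - 210*sqrt(6) ≈ 76.607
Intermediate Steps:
E(L, V) = 21 (E(L, V) = -7*(-3) = 21)
O(x, n) = n + x (O(x, n) = (n + x) + 0 = n + x)
(W(O(2, 4)) + E(6, 4))**2 = (-5*sqrt(4 + 2) + 21)**2 = (-5*sqrt(6) + 21)**2 = (21 - 5*sqrt(6))**2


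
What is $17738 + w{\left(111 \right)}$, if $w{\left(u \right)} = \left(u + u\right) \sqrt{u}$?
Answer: $17738 + 222 \sqrt{111} \approx 20077.0$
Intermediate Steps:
$w{\left(u \right)} = 2 u^{\frac{3}{2}}$ ($w{\left(u \right)} = 2 u \sqrt{u} = 2 u^{\frac{3}{2}}$)
$17738 + w{\left(111 \right)} = 17738 + 2 \cdot 111^{\frac{3}{2}} = 17738 + 2 \cdot 111 \sqrt{111} = 17738 + 222 \sqrt{111}$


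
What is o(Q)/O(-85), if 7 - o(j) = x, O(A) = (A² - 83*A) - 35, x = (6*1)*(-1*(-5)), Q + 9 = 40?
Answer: -23/14245 ≈ -0.0016146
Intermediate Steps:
Q = 31 (Q = -9 + 40 = 31)
x = 30 (x = 6*5 = 30)
O(A) = -35 + A² - 83*A
o(j) = -23 (o(j) = 7 - 1*30 = 7 - 30 = -23)
o(Q)/O(-85) = -23/(-35 + (-85)² - 83*(-85)) = -23/(-35 + 7225 + 7055) = -23/14245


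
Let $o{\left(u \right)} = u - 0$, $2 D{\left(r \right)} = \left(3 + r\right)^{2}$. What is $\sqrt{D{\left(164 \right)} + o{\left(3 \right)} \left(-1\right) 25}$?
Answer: $\frac{\sqrt{55478}}{2} \approx 117.77$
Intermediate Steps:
$D{\left(r \right)} = \frac{\left(3 + r\right)^{2}}{2}$
$o{\left(u \right)} = u$ ($o{\left(u \right)} = u + 0 = u$)
$\sqrt{D{\left(164 \right)} + o{\left(3 \right)} \left(-1\right) 25} = \sqrt{\frac{\left(3 + 164\right)^{2}}{2} + 3 \left(-1\right) 25} = \sqrt{\frac{167^{2}}{2} - 75} = \sqrt{\frac{1}{2} \cdot 27889 - 75} = \sqrt{\frac{27889}{2} - 75} = \sqrt{\frac{27739}{2}} = \frac{\sqrt{55478}}{2}$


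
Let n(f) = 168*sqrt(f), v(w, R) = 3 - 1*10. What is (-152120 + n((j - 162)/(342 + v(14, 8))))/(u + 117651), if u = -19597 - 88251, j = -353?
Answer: -152120/9803 + 168*I*sqrt(6901)/656801 ≈ -15.518 + 0.021249*I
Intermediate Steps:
v(w, R) = -7 (v(w, R) = 3 - 10 = -7)
u = -107848
(-152120 + n((j - 162)/(342 + v(14, 8))))/(u + 117651) = (-152120 + 168*sqrt((-353 - 162)/(342 - 7)))/(-107848 + 117651) = (-152120 + 168*sqrt(-515/335))/9803 = (-152120 + 168*sqrt(-515*1/335))*(1/9803) = (-152120 + 168*sqrt(-103/67))*(1/9803) = (-152120 + 168*(I*sqrt(6901)/67))*(1/9803) = (-152120 + 168*I*sqrt(6901)/67)*(1/9803) = -152120/9803 + 168*I*sqrt(6901)/656801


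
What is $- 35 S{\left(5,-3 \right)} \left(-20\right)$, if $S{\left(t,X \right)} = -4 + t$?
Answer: $700$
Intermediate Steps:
$- 35 S{\left(5,-3 \right)} \left(-20\right) = - 35 \left(-4 + 5\right) \left(-20\right) = \left(-35\right) 1 \left(-20\right) = \left(-35\right) \left(-20\right) = 700$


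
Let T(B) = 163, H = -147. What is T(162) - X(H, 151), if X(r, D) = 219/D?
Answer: 24394/151 ≈ 161.55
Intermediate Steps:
T(162) - X(H, 151) = 163 - 219/151 = 24394/151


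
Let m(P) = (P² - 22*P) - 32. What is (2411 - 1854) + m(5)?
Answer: 440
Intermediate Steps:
m(P) = -32 + P² - 22*P
(2411 - 1854) + m(5) = (2411 - 1854) + (-32 + 5² - 22*5) = 557 + (-32 + 25 - 110) = 557 - 117 = 440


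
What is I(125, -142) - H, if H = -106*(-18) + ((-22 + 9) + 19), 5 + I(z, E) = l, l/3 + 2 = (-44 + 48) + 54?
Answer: -1751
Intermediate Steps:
l = 168 (l = -6 + 3*((-44 + 48) + 54) = -6 + 3*(4 + 54) = -6 + 3*58 = -6 + 174 = 168)
I(z, E) = 163 (I(z, E) = -5 + 168 = 163)
H = 1914 (H = 1908 + (-13 + 19) = 1908 + 6 = 1914)
I(125, -142) - H = 163 - 1*1914 = 163 - 1914 = -1751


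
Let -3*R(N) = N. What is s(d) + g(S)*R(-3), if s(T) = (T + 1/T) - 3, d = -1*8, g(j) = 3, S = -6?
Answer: -65/8 ≈ -8.1250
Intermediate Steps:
R(N) = -N/3
d = -8
s(T) = -3 + T + 1/T
s(d) + g(S)*R(-3) = (-3 - 8 + 1/(-8)) + 3*(-⅓*(-3)) = (-3 - 8 - ⅛) + 3*1 = -89/8 + 3 = -65/8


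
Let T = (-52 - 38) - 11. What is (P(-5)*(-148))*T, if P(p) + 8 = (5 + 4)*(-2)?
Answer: -388648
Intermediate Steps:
T = -101 (T = -90 - 11 = -101)
P(p) = -26 (P(p) = -8 + (5 + 4)*(-2) = -8 + 9*(-2) = -8 - 18 = -26)
(P(-5)*(-148))*T = -26*(-148)*(-101) = 3848*(-101) = -388648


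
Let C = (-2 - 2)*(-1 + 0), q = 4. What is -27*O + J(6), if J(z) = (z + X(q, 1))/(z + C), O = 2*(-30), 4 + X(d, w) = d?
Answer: 8103/5 ≈ 1620.6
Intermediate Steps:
X(d, w) = -4 + d
C = 4 (C = -4*(-1) = 4)
O = -60
J(z) = z/(4 + z) (J(z) = (z + (-4 + 4))/(z + 4) = (z + 0)/(4 + z) = z/(4 + z))
-27*O + J(6) = -27*(-60) + 6/(4 + 6) = 1620 + 6/10 = 1620 + 6*(⅒) = 1620 + ⅗ = 8103/5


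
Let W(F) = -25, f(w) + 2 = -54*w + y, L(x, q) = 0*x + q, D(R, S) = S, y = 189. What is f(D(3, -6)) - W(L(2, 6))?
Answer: 536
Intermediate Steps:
L(x, q) = q (L(x, q) = 0 + q = q)
f(w) = 187 - 54*w (f(w) = -2 + (-54*w + 189) = -2 + (189 - 54*w) = 187 - 54*w)
f(D(3, -6)) - W(L(2, 6)) = (187 - 54*(-6)) - 1*(-25) = (187 + 324) + 25 = 511 + 25 = 536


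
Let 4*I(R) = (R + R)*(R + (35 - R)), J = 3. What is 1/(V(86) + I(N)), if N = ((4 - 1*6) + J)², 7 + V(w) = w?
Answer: 2/193 ≈ 0.010363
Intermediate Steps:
V(w) = -7 + w
N = 1 (N = ((4 - 1*6) + 3)² = ((4 - 6) + 3)² = (-2 + 3)² = 1² = 1)
I(R) = 35*R/2 (I(R) = ((R + R)*(R + (35 - R)))/4 = ((2*R)*35)/4 = (70*R)/4 = 35*R/2)
1/(V(86) + I(N)) = 1/((-7 + 86) + (35/2)*1) = 1/(79 + 35/2) = 1/(193/2) = 2/193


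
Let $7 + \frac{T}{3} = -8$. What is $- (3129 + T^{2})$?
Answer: $-5154$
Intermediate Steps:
$T = -45$ ($T = -21 + 3 \left(-8\right) = -21 - 24 = -45$)
$- (3129 + T^{2}) = - (3129 + \left(-45\right)^{2}) = - (3129 + 2025) = \left(-1\right) 5154 = -5154$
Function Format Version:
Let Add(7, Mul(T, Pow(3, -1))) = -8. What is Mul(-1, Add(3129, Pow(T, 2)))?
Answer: -5154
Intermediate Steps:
T = -45 (T = Add(-21, Mul(3, -8)) = Add(-21, -24) = -45)
Mul(-1, Add(3129, Pow(T, 2))) = Mul(-1, Add(3129, Pow(-45, 2))) = Mul(-1, Add(3129, 2025)) = Mul(-1, 5154) = -5154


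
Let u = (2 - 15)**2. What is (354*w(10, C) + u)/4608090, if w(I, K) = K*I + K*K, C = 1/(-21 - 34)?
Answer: 316879/13939472250 ≈ 2.2733e-5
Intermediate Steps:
C = -1/55 (C = 1/(-55) = -1/55 ≈ -0.018182)
w(I, K) = K**2 + I*K (w(I, K) = I*K + K**2 = K**2 + I*K)
u = 169 (u = (-13)**2 = 169)
(354*w(10, C) + u)/4608090 = (354*(-(10 - 1/55)/55) + 169)/4608090 = (354*(-1/55*549/55) + 169)*(1/4608090) = (354*(-549/3025) + 169)*(1/4608090) = (-194346/3025 + 169)*(1/4608090) = (316879/3025)*(1/4608090) = 316879/13939472250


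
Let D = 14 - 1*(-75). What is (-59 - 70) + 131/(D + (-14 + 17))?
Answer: -11737/92 ≈ -127.58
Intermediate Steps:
D = 89 (D = 14 + 75 = 89)
(-59 - 70) + 131/(D + (-14 + 17)) = (-59 - 70) + 131/(89 + (-14 + 17)) = -129 + 131/(89 + 3) = -129 + 131/92 = -11737/92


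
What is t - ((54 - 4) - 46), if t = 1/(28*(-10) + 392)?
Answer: -447/112 ≈ -3.9911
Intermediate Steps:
t = 1/112 (t = 1/(-280 + 392) = 1/112 ≈ 0.0089286)
t - ((54 - 4) - 46) = 1/112 - ((54 - 4) - 46) = 1/112 - (50 - 46) = 1/112 - 1*4 = 1/112 - 4 = -447/112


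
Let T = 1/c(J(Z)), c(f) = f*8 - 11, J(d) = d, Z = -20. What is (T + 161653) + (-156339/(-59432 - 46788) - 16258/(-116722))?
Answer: 171361483700659829/1060047026820 ≈ 1.6165e+5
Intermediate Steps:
c(f) = -11 + 8*f (c(f) = 8*f - 11 = -11 + 8*f)
T = -1/171 (T = 1/(-11 + 8*(-20)) = 1/(-11 - 160) = 1/(-171) = -1/171 ≈ -0.0058480)
(T + 161653) + (-156339/(-59432 - 46788) - 16258/(-116722)) = (-1/171 + 161653) + (-156339/(-59432 - 46788) - 16258/(-116722)) = 27642662/171 + (-156339/(-106220) - 16258*(-1/116722)) = 27642662/171 + (-156339*(-1/106220) + 8129/58361) = 27642662/171 + (156339/106220 + 8129/58361) = 27642662/171 + 9987562759/6199105420 = 171361483700659829/1060047026820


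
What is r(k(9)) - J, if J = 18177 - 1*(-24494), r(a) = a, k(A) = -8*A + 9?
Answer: -42734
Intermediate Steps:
k(A) = 9 - 8*A
J = 42671 (J = 18177 + 24494 = 42671)
r(k(9)) - J = (9 - 8*9) - 1*42671 = (9 - 72) - 42671 = -63 - 42671 = -42734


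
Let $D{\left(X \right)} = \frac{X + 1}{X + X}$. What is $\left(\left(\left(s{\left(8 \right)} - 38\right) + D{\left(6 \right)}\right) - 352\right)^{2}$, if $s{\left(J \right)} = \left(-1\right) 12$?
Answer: $\frac{23203489}{144} \approx 1.6114 \cdot 10^{5}$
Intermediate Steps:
$D{\left(X \right)} = \frac{1 + X}{2 X}$
$s{\left(J \right)} = -12$
$\left(\left(\left(s{\left(8 \right)} - 38\right) + D{\left(6 \right)}\right) - 352\right)^{2} = \left(\left(\left(-12 - 38\right) + \frac{1 + 6}{2 \cdot 6}\right) - 352\right)^{2} = \left(\left(\left(-12 - 38\right) + \frac{1}{2} \cdot \frac{1}{6} \cdot 7\right) - 352\right)^{2} = \left(\left(\left(-12 - 38\right) + \frac{7}{12}\right) - 352\right)^{2} = \left(\left(-50 + \frac{7}{12}\right) - 352\right)^{2} = \left(- \frac{593}{12} - 352\right)^{2} = \left(- \frac{4817}{12}\right)^{2} = \frac{23203489}{144}$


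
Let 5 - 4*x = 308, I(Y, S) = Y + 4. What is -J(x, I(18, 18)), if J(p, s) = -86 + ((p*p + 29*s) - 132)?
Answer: -98529/16 ≈ -6158.1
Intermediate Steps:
I(Y, S) = 4 + Y
x = -303/4 (x = 5/4 - ¼*308 = 5/4 - 77 = -303/4 ≈ -75.750)
J(p, s) = -218 + p² + 29*s (J(p, s) = -86 + ((p² + 29*s) - 132) = -86 + (-132 + p² + 29*s) = -218 + p² + 29*s)
-J(x, I(18, 18)) = -(-218 + (-303/4)² + 29*(4 + 18)) = -(-218 + 91809/16 + 29*22) = -(-218 + 91809/16 + 638) = -1*98529/16 = -98529/16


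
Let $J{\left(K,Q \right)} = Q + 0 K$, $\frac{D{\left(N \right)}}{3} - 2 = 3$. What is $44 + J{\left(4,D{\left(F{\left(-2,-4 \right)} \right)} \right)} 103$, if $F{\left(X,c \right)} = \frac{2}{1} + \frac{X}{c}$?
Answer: $1589$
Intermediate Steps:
$F{\left(X,c \right)} = 2 + \frac{X}{c}$ ($F{\left(X,c \right)} = 2 \cdot 1 + \frac{X}{c} = 2 + \frac{X}{c}$)
$D{\left(N \right)} = 15$ ($D{\left(N \right)} = 6 + 3 \cdot 3 = 6 + 9 = 15$)
$J{\left(K,Q \right)} = Q$ ($J{\left(K,Q \right)} = Q + 0 = Q$)
$44 + J{\left(4,D{\left(F{\left(-2,-4 \right)} \right)} \right)} 103 = 44 + 15 \cdot 103 = 44 + 1545 = 1589$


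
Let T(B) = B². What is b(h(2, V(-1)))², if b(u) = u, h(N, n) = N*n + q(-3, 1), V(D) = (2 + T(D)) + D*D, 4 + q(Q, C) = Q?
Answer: 1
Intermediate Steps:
q(Q, C) = -4 + Q
V(D) = 2 + 2*D² (V(D) = (2 + D²) + D*D = (2 + D²) + D² = 2 + 2*D²)
h(N, n) = -7 + N*n (h(N, n) = N*n + (-4 - 3) = N*n - 7 = -7 + N*n)
b(h(2, V(-1)))² = (-7 + 2*(2 + 2*(-1)²))² = (-7 + 2*(2 + 2*1))² = (-7 + 2*(2 + 2))² = (-7 + 2*4)² = (-7 + 8)² = 1² = 1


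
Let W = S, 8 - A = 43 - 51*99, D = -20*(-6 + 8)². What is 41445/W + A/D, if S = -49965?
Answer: -8461337/133240 ≈ -63.504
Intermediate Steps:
D = -80 (D = -20*2² = -20*4 = -80)
A = 5014 (A = 8 - (43 - 51*99) = 8 - (43 - 5049) = 8 - 1*(-5006) = 8 + 5006 = 5014)
W = -49965
41445/W + A/D = 41445/(-49965) + 5014/(-80) = 41445*(-1/49965) + 5014*(-1/80) = -2763/3331 - 2507/40 = -8461337/133240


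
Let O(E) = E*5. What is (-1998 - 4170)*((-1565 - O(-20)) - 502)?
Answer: 12132456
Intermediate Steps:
O(E) = 5*E
(-1998 - 4170)*((-1565 - O(-20)) - 502) = (-1998 - 4170)*((-1565 - 5*(-20)) - 502) = -6168*((-1565 - 1*(-100)) - 502) = -6168*((-1565 + 100) - 502) = -6168*(-1465 - 502) = -6168*(-1967) = 12132456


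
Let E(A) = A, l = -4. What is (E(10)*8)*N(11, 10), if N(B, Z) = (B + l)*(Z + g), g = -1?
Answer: 5040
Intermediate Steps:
N(B, Z) = (-1 + Z)*(-4 + B) (N(B, Z) = (B - 4)*(Z - 1) = (-4 + B)*(-1 + Z) = (-1 + Z)*(-4 + B))
(E(10)*8)*N(11, 10) = (10*8)*(4 - 1*11 - 4*10 + 11*10) = 80*(4 - 11 - 40 + 110) = 80*63 = 5040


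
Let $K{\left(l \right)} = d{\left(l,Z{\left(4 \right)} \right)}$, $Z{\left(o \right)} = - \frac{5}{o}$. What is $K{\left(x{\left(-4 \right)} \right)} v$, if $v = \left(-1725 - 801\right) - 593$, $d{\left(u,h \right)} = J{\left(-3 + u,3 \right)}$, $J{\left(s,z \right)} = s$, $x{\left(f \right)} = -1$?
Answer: $12476$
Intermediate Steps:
$d{\left(u,h \right)} = -3 + u$
$v = -3119$ ($v = -2526 - 593 = -3119$)
$K{\left(l \right)} = -3 + l$
$K{\left(x{\left(-4 \right)} \right)} v = \left(-3 - 1\right) \left(-3119\right) = \left(-4\right) \left(-3119\right) = 12476$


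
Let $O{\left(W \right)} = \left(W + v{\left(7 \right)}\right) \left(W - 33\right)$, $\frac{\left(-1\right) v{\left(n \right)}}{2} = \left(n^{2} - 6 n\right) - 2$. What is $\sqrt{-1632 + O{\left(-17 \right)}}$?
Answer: $i \sqrt{282} \approx 16.793 i$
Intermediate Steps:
$v{\left(n \right)} = 4 - 2 n^{2} + 12 n$ ($v{\left(n \right)} = - 2 \left(\left(n^{2} - 6 n\right) - 2\right) = - 2 \left(-2 + n^{2} - 6 n\right) = 4 - 2 n^{2} + 12 n$)
$O{\left(W \right)} = \left(-33 + W\right) \left(-10 + W\right)$ ($O{\left(W \right)} = \left(W + \left(4 - 2 \cdot 7^{2} + 12 \cdot 7\right)\right) \left(W - 33\right) = \left(W + \left(4 - 98 + 84\right)\right) \left(-33 + W\right) = \left(W - 10\right) \left(-33 + W\right) = \left(-10 + W\right) \left(-33 + W\right) = \left(-33 + W\right) \left(-10 + W\right)$)
$\sqrt{-1632 + O{\left(-17 \right)}} = \sqrt{-1632 + \left(330 + \left(-17\right)^{2} - -731\right)} = \sqrt{-1632 + \left(330 + 289 + 731\right)} = \sqrt{-1632 + 1350} = \sqrt{-282} = i \sqrt{282}$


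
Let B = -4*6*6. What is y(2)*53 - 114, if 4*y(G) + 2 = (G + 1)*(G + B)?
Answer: -5785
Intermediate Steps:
B = -144 (B = -24*6 = -144)
y(G) = -1/2 + (1 + G)*(-144 + G)/4 (y(G) = -1/2 + ((G + 1)*(G - 144))/4 = -1/2 + ((1 + G)*(-144 + G))/4 = -1/2 + (1 + G)*(-144 + G)/4)
y(2)*53 - 114 = (-73/2 - 143/4*2 + (1/4)*2**2)*53 - 114 = (-73/2 - 143/2 + (1/4)*4)*53 - 114 = (-73/2 - 143/2 + 1)*53 - 114 = -107*53 - 114 = -5671 - 114 = -5785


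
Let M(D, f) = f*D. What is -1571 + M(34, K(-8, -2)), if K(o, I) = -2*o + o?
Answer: -1299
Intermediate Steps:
K(o, I) = -o
M(D, f) = D*f
-1571 + M(34, K(-8, -2)) = -1571 + 34*(-1*(-8)) = -1571 + 34*8 = -1571 + 272 = -1299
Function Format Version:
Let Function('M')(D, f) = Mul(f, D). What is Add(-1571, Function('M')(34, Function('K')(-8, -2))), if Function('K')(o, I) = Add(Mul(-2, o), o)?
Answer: -1299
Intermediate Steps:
Function('K')(o, I) = Mul(-1, o)
Function('M')(D, f) = Mul(D, f)
Add(-1571, Function('M')(34, Function('K')(-8, -2))) = Add(-1571, Mul(34, Mul(-1, -8))) = Add(-1571, Mul(34, 8)) = Add(-1571, 272) = -1299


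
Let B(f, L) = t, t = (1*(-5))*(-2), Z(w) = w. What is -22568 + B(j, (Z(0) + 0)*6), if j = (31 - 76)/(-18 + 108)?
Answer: -22558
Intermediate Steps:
j = -½ (j = -45/90 = -45*1/90 = -½ ≈ -0.50000)
t = 10 (t = -5*(-2) = 10)
B(f, L) = 10
-22568 + B(j, (Z(0) + 0)*6) = -22568 + 10 = -22558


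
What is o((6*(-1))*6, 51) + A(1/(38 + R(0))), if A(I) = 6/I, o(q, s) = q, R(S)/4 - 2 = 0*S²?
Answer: 240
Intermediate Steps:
R(S) = 8 (R(S) = 8 + 4*(0*S²) = 8 + 4*0 = 8 + 0 = 8)
o((6*(-1))*6, 51) + A(1/(38 + R(0))) = (6*(-1))*6 + 6/(1/(38 + 8)) = -6*6 + 6/(1/46) = -36 + 6/(1/46) = -36 + 6*46 = -36 + 276 = 240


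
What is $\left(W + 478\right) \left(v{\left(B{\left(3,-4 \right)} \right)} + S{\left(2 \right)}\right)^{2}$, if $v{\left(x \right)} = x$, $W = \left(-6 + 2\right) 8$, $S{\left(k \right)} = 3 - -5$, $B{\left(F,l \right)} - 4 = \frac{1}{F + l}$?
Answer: $53966$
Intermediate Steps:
$B{\left(F,l \right)} = 4 + \frac{1}{F + l}$
$S{\left(k \right)} = 8$ ($S{\left(k \right)} = 3 + 5 = 8$)
$W = -32$ ($W = \left(-4\right) 8 = -32$)
$\left(W + 478\right) \left(v{\left(B{\left(3,-4 \right)} \right)} + S{\left(2 \right)}\right)^{2} = \left(-32 + 478\right) \left(\frac{1 + 4 \cdot 3 + 4 \left(-4\right)}{3 - 4} + 8\right)^{2} = 446 \left(\frac{1 + 12 - 16}{-1} + 8\right)^{2} = 446 \left(\left(-1\right) \left(-3\right) + 8\right)^{2} = 446 \left(3 + 8\right)^{2} = 446 \cdot 11^{2} = 446 \cdot 121 = 53966$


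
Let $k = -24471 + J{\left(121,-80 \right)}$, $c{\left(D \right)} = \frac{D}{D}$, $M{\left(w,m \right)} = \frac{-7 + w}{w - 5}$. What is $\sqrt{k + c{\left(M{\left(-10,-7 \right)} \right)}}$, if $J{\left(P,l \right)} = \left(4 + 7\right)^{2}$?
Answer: $i \sqrt{24349} \approx 156.04 i$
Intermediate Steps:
$J{\left(P,l \right)} = 121$ ($J{\left(P,l \right)} = 11^{2} = 121$)
$M{\left(w,m \right)} = \frac{-7 + w}{-5 + w}$
$c{\left(D \right)} = 1$
$k = -24350$ ($k = -24471 + 121 = -24350$)
$\sqrt{k + c{\left(M{\left(-10,-7 \right)} \right)}} = \sqrt{-24350 + 1} = \sqrt{-24349} = i \sqrt{24349}$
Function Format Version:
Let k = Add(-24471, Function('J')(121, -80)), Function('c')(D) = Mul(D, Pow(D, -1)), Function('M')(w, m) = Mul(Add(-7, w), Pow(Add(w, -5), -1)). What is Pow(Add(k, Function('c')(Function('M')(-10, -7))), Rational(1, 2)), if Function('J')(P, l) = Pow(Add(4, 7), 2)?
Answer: Mul(I, Pow(24349, Rational(1, 2))) ≈ Mul(156.04, I)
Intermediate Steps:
Function('J')(P, l) = 121 (Function('J')(P, l) = Pow(11, 2) = 121)
Function('M')(w, m) = Mul(Pow(Add(-5, w), -1), Add(-7, w)) (Function('M')(w, m) = Mul(Add(-7, w), Pow(Add(-5, w), -1)) = Mul(Pow(Add(-5, w), -1), Add(-7, w)))
Function('c')(D) = 1
k = -24350 (k = Add(-24471, 121) = -24350)
Pow(Add(k, Function('c')(Function('M')(-10, -7))), Rational(1, 2)) = Pow(Add(-24350, 1), Rational(1, 2)) = Pow(-24349, Rational(1, 2)) = Mul(I, Pow(24349, Rational(1, 2)))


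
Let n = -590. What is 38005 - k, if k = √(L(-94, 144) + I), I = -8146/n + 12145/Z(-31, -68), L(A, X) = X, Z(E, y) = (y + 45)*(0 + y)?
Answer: 38005 - 9*√108782676915/230690 ≈ 37992.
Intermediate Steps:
Z(E, y) = y*(45 + y) (Z(E, y) = (45 + y)*y = y*(45 + y))
I = 9952947/461380 (I = -8146/(-590) + 12145/((-68*(45 - 68))) = -8146*(-1/590) + 12145/((-68*(-23))) = 4073/295 + 12145/1564 = 9952947/461380 ≈ 21.572)
k = 9*√108782676915/230690 (k = √(144 + 9952947/461380) = √(76391667/461380) = 9*√108782676915/230690 ≈ 12.867)
38005 - k = 38005 - 9*√108782676915/230690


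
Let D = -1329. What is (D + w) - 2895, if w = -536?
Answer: -4760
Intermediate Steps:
(D + w) - 2895 = (-1329 - 536) - 2895 = -1865 - 2895 = -4760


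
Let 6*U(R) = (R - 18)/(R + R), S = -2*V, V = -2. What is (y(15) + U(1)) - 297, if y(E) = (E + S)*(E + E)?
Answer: 3259/12 ≈ 271.58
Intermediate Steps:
S = 4 (S = -2*(-2) = 4)
U(R) = (-18 + R)/(12*R) (U(R) = ((R - 18)/(R + R))/6 = ((-18 + R)/((2*R)))/6 = ((-18 + R)*(1/(2*R)))/6 = ((-18 + R)/(2*R))/6 = (-18 + R)/(12*R))
y(E) = 2*E*(4 + E) (y(E) = (E + 4)*(E + E) = (4 + E)*(2*E) = 2*E*(4 + E))
(y(15) + U(1)) - 297 = (2*15*(4 + 15) + (1/12)*(-18 + 1)/1) - 297 = (2*15*19 + (1/12)*1*(-17)) - 297 = (570 - 17/12) - 297 = 6823/12 - 297 = 3259/12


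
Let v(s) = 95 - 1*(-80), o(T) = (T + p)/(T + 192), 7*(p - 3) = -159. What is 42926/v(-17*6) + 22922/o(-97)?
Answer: -138551432/7525 ≈ -18412.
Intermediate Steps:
p = -138/7 (p = 3 + (1/7)*(-159) = 3 - 159/7 = -138/7 ≈ -19.714)
o(T) = (-138/7 + T)/(192 + T) (o(T) = (T - 138/7)/(T + 192) = (-138/7 + T)/(192 + T))
v(s) = 175 (v(s) = 95 + 80 = 175)
42926/v(-17*6) + 22922/o(-97) = 42926/175 + 22922/(((-138/7 - 97)/(192 - 97))) = 42926*(1/175) + 22922/((-817/7/95)) = 42926/175 + 22922/(((1/95)*(-817/7))) = 42926/175 + 22922/(-43/35) = 42926/175 + 22922*(-35/43) = 42926/175 - 802270/43 = -138551432/7525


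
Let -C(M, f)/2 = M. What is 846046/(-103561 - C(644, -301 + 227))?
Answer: -846046/102273 ≈ -8.2724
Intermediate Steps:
C(M, f) = -2*M
846046/(-103561 - C(644, -301 + 227)) = 846046/(-103561 - (-2)*644) = 846046/(-103561 - 1*(-1288)) = 846046/(-103561 + 1288) = 846046/(-102273) = 846046*(-1/102273) = -846046/102273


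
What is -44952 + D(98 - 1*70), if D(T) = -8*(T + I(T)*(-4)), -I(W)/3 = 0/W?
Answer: -45176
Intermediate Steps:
I(W) = 0 (I(W) = -0/W = -3*0 = 0)
D(T) = -8*T (D(T) = -8*(T + 0*(-4)) = -8*(T + 0) = -8*T)
-44952 + D(98 - 1*70) = -44952 - 8*(98 - 1*70) = -44952 - 8*(98 - 70) = -44952 - 8*28 = -44952 - 224 = -45176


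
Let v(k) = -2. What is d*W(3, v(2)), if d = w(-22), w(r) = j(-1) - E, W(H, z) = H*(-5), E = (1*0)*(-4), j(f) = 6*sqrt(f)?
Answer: -90*I ≈ -90.0*I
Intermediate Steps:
E = 0 (E = 0*(-4) = 0)
W(H, z) = -5*H
w(r) = 6*I (w(r) = 6*sqrt(-1) - 1*0 = 6*I + 0 = 6*I)
d = 6*I ≈ 6.0*I
d*W(3, v(2)) = (6*I)*(-5*3) = (6*I)*(-15) = -90*I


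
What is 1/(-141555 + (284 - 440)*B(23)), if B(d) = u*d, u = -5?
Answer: -1/123615 ≈ -8.0896e-6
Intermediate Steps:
B(d) = -5*d
1/(-141555 + (284 - 440)*B(23)) = 1/(-141555 + (284 - 440)*(-5*23)) = 1/(-141555 - 156*(-115)) = 1/(-141555 + 17940) = 1/(-123615) = -1/123615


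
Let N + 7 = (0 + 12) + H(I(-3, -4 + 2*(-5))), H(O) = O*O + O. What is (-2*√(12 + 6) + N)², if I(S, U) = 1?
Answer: 121 - 84*√2 ≈ 2.2061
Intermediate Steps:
H(O) = O + O² (H(O) = O² + O = O + O²)
N = 7 (N = -7 + ((0 + 12) + 1*(1 + 1)) = -7 + (12 + 1*2) = -7 + (12 + 2) = -7 + 14 = 7)
(-2*√(12 + 6) + N)² = (-2*√(12 + 6) + 7)² = (-6*√2 + 7)² = (7 - 6*√2)²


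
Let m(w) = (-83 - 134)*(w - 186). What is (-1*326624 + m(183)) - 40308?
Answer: -366281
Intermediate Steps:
m(w) = 40362 - 217*w (m(w) = -217*(-186 + w) = 40362 - 217*w)
(-1*326624 + m(183)) - 40308 = (-1*326624 + (40362 - 217*183)) - 40308 = (-326624 + (40362 - 39711)) - 40308 = (-326624 + 651) - 40308 = -325973 - 40308 = -366281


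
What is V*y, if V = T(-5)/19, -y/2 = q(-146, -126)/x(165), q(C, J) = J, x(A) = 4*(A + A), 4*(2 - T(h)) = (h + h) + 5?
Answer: 273/8360 ≈ 0.032655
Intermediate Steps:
T(h) = ¾ - h/2 (T(h) = 2 - ((h + h) + 5)/4 = 2 - (2*h + 5)/4 = 2 - (5 + 2*h)/4 = 2 + (-5/4 - h/2) = ¾ - h/2)
x(A) = 8*A (x(A) = 4*(2*A) = 8*A)
y = 21/110 (y = -(-252)/(8*165) = -(-252)/1320 = -2*(-21/220) = 21/110 ≈ 0.19091)
V = 13/76 (V = (¾ - ½*(-5))/19 = (¾ + 5/2)*(1/19) = (13/4)*(1/19) = 13/76 ≈ 0.17105)
V*y = (13/76)*(21/110) = 273/8360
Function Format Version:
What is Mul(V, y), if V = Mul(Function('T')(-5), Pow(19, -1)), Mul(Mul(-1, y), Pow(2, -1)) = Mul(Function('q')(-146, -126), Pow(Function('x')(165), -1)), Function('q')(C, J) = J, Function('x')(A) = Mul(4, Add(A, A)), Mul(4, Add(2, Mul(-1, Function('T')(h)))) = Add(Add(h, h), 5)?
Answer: Rational(273, 8360) ≈ 0.032655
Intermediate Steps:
Function('T')(h) = Add(Rational(3, 4), Mul(Rational(-1, 2), h)) (Function('T')(h) = Add(2, Mul(Rational(-1, 4), Add(Add(h, h), 5))) = Add(2, Mul(Rational(-1, 4), Add(Mul(2, h), 5))) = Add(2, Mul(Rational(-1, 4), Add(5, Mul(2, h)))) = Add(2, Add(Rational(-5, 4), Mul(Rational(-1, 2), h))) = Add(Rational(3, 4), Mul(Rational(-1, 2), h)))
Function('x')(A) = Mul(8, A) (Function('x')(A) = Mul(4, Mul(2, A)) = Mul(8, A))
y = Rational(21, 110) (y = Mul(-2, Mul(-126, Pow(Mul(8, 165), -1))) = Mul(-2, Mul(-126, Pow(1320, -1))) = Mul(-2, Mul(-126, Rational(1, 1320))) = Mul(-2, Rational(-21, 220)) = Rational(21, 110) ≈ 0.19091)
V = Rational(13, 76) (V = Mul(Add(Rational(3, 4), Mul(Rational(-1, 2), -5)), Pow(19, -1)) = Mul(Add(Rational(3, 4), Rational(5, 2)), Rational(1, 19)) = Mul(Rational(13, 4), Rational(1, 19)) = Rational(13, 76) ≈ 0.17105)
Mul(V, y) = Mul(Rational(13, 76), Rational(21, 110)) = Rational(273, 8360)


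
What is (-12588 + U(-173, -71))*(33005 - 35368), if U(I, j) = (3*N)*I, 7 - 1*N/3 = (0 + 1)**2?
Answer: 51820590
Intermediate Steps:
N = 18 (N = 21 - 3*(0 + 1)**2 = 21 - 3*1**2 = 21 - 3*1 = 21 - 3 = 18)
U(I, j) = 54*I (U(I, j) = (3*18)*I = 54*I)
(-12588 + U(-173, -71))*(33005 - 35368) = (-12588 + 54*(-173))*(33005 - 35368) = (-12588 - 9342)*(-2363) = -21930*(-2363) = 51820590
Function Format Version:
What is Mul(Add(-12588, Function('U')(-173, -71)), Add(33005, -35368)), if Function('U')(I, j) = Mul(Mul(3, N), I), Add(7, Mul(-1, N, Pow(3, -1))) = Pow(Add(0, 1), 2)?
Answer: 51820590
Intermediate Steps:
N = 18 (N = Add(21, Mul(-3, Pow(Add(0, 1), 2))) = Add(21, Mul(-3, Pow(1, 2))) = Add(21, Mul(-3, 1)) = Add(21, -3) = 18)
Function('U')(I, j) = Mul(54, I) (Function('U')(I, j) = Mul(Mul(3, 18), I) = Mul(54, I))
Mul(Add(-12588, Function('U')(-173, -71)), Add(33005, -35368)) = Mul(Add(-12588, Mul(54, -173)), Add(33005, -35368)) = Mul(Add(-12588, -9342), -2363) = Mul(-21930, -2363) = 51820590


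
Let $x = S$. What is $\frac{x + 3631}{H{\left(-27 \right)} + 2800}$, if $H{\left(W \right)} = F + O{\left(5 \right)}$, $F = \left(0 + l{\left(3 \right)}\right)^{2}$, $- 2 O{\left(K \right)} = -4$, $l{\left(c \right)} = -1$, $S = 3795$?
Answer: $\frac{7426}{2803} \approx 2.6493$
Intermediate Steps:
$x = 3795$
$O{\left(K \right)} = 2$ ($O{\left(K \right)} = \left(- \frac{1}{2}\right) \left(-4\right) = 2$)
$F = 1$ ($F = \left(0 - 1\right)^{2} = \left(-1\right)^{2} = 1$)
$H{\left(W \right)} = 3$ ($H{\left(W \right)} = 1 + 2 = 3$)
$\frac{x + 3631}{H{\left(-27 \right)} + 2800} = \frac{3795 + 3631}{3 + 2800} = \frac{7426}{2803}$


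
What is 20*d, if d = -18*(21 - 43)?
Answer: 7920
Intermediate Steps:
d = 396 (d = -18*(-22) = 396)
20*d = 20*396 = 7920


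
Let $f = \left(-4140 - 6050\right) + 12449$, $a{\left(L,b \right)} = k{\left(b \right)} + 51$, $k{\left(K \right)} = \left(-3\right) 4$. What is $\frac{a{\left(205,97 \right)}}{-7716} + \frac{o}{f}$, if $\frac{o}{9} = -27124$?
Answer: $- \frac{69766191}{645572} \approx -108.07$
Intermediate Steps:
$o = -244116$ ($o = 9 \left(-27124\right) = -244116$)
$k{\left(K \right)} = -12$
$a{\left(L,b \right)} = 39$ ($a{\left(L,b \right)} = -12 + 51 = 39$)
$f = 2259$ ($f = \left(-4140 - 6050\right) + 12449 = -10190 + 12449 = 2259$)
$\frac{a{\left(205,97 \right)}}{-7716} + \frac{o}{f} = \frac{39}{-7716} - \frac{244116}{2259} = 39 \left(- \frac{1}{7716}\right) - \frac{27124}{251} = - \frac{13}{2572} - \frac{27124}{251} = - \frac{69766191}{645572}$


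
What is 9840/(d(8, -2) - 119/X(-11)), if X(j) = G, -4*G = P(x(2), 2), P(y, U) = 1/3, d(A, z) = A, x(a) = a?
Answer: 2460/359 ≈ 6.8524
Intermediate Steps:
P(y, U) = 1/3
G = -1/12 (G = -1/4*1/3 = -1/12 ≈ -0.083333)
X(j) = -1/12
9840/(d(8, -2) - 119/X(-11)) = 9840/(8 - 119/(-1/12)) = 9840/(8 - 119*(-12)) = 9840/(8 + 1428) = 9840/1436 = 9840*(1/1436) = 2460/359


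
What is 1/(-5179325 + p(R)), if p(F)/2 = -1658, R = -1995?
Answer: -1/5182641 ≈ -1.9295e-7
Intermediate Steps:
p(F) = -3316 (p(F) = 2*(-1658) = -3316)
1/(-5179325 + p(R)) = 1/(-5179325 - 3316) = 1/(-5182641) = -1/5182641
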